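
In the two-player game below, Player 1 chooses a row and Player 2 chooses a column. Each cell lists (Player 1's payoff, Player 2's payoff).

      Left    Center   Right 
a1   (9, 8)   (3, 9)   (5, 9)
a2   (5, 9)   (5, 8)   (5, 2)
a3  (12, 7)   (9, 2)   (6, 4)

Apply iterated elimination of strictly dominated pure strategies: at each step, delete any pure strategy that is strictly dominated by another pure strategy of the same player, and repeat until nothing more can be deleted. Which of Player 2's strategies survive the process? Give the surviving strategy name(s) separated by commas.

Left

Row a1 is eliminated: a3 beats it against every remaining column (Left: 12>9, Center: 9>3, Right: 6>5).
Row a2 is eliminated: a3 beats it against every remaining column (Left: 12>5, Center: 9>5, Right: 6>5).
Column Center is eliminated: Left beats it against every remaining row (a3: 7>2).
For Player 2, Left strictly dominates Right on the remaining rows (a3: 7>4); eliminate Right.
Among the remaining strategies, none is strictly dominated by another pure strategy of the same player, so the elimination stops.
Surviving strategies — Player 1: {a3}; Player 2: {Left}.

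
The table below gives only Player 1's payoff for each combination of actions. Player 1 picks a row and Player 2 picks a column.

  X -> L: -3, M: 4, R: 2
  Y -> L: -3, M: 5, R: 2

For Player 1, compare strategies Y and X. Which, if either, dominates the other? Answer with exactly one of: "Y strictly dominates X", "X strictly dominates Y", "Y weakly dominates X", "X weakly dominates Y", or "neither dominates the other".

Y weakly dominates X

Compare Y to X across each choice by Player 2: L: -3=-3, M: 5>4, R: 2=2.
Y is at least as good everywhere and strictly better somewhere (tied only at L, R), so Y weakly but not strictly dominates X.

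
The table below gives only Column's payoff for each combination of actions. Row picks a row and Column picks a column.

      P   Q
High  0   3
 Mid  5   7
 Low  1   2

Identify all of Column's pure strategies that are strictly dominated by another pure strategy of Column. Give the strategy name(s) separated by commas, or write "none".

Q strictly dominates P — High: 3>0, Mid: 7>5, Low: 2>1.
Nothing dominates Q: P at High (3>0).

P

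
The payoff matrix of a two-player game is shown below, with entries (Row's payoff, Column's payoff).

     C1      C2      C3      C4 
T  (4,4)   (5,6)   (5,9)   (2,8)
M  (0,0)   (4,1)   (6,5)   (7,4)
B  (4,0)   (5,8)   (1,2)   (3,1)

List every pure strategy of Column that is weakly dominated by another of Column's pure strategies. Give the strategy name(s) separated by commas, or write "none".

C1: dominated, since C2 does at least as well everywhere (T: 6>4, M: 1>0, B: 8>0).
C2: no other strategy beats it everywhere (C1 at T (6>4); C3 at B (8>2); C4 at B (8>1)).
C3: no other strategy beats it everywhere (C1 at T (9>4); C2 at T (9>6); C4 at T (9>8)).
C3 weakly dominates C4 — T: 9>8, M: 5>4, B: 2>1.

C1, C4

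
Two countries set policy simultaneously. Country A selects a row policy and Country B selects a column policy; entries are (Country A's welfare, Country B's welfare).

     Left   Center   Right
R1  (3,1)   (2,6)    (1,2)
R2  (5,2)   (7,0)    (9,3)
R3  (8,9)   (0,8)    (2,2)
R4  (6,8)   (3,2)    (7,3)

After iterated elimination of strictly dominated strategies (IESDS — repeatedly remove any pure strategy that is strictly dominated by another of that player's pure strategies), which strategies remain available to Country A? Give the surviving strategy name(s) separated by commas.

R2, R3, R4

Country A's strategy R1 is strictly dominated by R2 (Left: 5>3, Center: 7>2, Right: 9>1) and is removed.
For Country B, Left strictly dominates Center on the remaining rows (R2: 2>0, R3: 9>8, R4: 8>2); eliminate Center.
Among the remaining strategies, none is strictly dominated by another pure strategy of the same player, so the elimination stops.
Surviving strategies — Country A: {R2, R3, R4}; Country B: {Left, Right}.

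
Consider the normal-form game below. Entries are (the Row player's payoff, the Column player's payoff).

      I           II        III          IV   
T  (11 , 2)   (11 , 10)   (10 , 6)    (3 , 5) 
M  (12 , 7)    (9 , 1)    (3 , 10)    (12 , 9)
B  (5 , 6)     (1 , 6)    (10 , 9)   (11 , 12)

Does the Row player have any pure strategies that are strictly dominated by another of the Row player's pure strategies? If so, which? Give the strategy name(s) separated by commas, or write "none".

Nothing dominates T: M at II (11>9); B at I (11>5).
Nothing dominates M: T at I (12>11); B at I (12>5).
B: no other strategy beats it everywhere (T at III (10=10); M at III (10>3)).

none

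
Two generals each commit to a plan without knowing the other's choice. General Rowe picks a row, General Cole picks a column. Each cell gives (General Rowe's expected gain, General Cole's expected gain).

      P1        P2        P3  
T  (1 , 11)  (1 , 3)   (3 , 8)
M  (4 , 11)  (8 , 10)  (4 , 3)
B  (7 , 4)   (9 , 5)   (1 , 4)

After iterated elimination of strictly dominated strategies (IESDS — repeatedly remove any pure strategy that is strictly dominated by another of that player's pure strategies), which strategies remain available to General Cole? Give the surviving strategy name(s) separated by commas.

General Rowe's strategy T is strictly dominated by M (P1: 4>1, P2: 8>1, P3: 4>3) and is removed.
Column P3 is eliminated: P2 beats it against every remaining row (M: 10>3, B: 5>4).
For General Rowe, B strictly dominates M on the remaining columns (P1: 7>4, P2: 9>8); eliminate M.
For General Cole, P2 strictly dominates P1 on the remaining rows (B: 5>4); eliminate P1.
Among the remaining strategies, none is strictly dominated by another pure strategy of the same player, so the elimination stops.
Surviving strategies — General Rowe: {B}; General Cole: {P2}.

P2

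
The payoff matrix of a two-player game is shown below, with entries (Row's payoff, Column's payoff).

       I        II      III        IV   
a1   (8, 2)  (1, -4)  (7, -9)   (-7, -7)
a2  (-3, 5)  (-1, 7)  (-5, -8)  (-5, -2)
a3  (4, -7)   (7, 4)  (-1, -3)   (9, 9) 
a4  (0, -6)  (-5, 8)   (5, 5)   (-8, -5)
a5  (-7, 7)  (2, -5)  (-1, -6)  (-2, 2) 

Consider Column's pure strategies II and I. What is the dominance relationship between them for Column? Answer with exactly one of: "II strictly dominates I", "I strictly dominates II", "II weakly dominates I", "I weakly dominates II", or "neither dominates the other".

II's payoffs vs I's, by Row's action — a1: -4<2, a2: 7>5, a3: 4>-7, a4: 8>-6, a5: -5<7.
II does better at a2, a3, a4 but worse at a1, a5; neither strategy dominates the other.

neither dominates the other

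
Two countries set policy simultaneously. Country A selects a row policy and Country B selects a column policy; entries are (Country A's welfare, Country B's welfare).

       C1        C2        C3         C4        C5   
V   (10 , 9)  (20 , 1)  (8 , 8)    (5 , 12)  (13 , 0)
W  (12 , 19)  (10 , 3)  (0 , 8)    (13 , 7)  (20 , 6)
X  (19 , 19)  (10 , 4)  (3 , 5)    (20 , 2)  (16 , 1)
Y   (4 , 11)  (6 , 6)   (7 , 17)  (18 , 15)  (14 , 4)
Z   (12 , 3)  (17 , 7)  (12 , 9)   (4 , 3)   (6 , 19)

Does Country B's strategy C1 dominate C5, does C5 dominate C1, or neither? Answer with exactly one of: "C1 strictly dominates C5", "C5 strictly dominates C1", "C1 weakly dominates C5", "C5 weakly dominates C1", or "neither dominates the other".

neither dominates the other

Compare C1 to C5 across each opponent action: V: 9>0, W: 19>6, X: 19>1, Y: 11>4, Z: 3<19.
C1 does better at V, W, X, Y but worse at Z; neither strategy dominates the other.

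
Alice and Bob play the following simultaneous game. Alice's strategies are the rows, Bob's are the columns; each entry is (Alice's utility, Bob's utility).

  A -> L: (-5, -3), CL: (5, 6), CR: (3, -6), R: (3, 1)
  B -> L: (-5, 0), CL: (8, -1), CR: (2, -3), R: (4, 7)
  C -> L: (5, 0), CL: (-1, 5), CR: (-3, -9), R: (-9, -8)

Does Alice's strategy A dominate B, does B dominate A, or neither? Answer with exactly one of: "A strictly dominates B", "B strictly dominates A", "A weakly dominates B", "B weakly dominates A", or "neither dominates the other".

Compare A to B across every action of Bob: L: -5=-5, CL: 5<8, CR: 3>2, R: 3<4.
A does better at CR but worse at CL, R; neither strategy dominates the other.

neither dominates the other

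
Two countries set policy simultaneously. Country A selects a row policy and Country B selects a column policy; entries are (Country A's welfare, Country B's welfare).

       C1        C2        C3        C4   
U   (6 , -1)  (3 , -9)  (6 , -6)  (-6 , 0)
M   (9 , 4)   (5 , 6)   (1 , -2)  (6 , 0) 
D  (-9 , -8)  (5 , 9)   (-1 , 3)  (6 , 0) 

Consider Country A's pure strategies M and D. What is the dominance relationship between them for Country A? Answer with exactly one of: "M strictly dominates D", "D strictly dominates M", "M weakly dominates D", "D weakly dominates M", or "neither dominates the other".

M weakly dominates D

Compare M to D across every action of Country B: C1: 9>-9, C2: 5=5, C3: 1>-1, C4: 6=6.
M is at least as good everywhere and strictly better somewhere (tied only at C2, C4), so M weakly but not strictly dominates D.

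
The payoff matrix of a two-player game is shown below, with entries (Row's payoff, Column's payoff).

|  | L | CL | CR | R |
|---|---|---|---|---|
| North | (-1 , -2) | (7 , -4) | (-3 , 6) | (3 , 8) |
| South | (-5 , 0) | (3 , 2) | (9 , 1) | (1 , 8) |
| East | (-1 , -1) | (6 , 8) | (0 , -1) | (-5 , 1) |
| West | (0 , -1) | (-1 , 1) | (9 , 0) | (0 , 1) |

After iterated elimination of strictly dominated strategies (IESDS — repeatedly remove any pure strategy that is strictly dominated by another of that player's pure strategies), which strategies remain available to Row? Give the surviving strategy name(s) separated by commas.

Column's strategy L is strictly dominated by R (North: 8>-2, South: 8>0, East: 1>-1, West: 1>-1) and is removed.
For Column, R strictly dominates CR on the remaining rows (North: 8>6, South: 8>1, East: 1>-1, West: 1>0); eliminate CR.
Row's strategy South is strictly dominated by North (CL: 7>3, R: 3>1) and is removed.
For Row, North strictly dominates East on the remaining columns (CL: 7>6, R: 3>-5); eliminate East.
Row West is eliminated: North beats it against every remaining column (CL: 7>-1, R: 3>0).
Column CL is eliminated: R beats it against every remaining row (North: 8>-4).
Among the remaining strategies, none is strictly dominated by another pure strategy of the same player, so the elimination stops.
Surviving strategies — Row: {North}; Column: {R}.

North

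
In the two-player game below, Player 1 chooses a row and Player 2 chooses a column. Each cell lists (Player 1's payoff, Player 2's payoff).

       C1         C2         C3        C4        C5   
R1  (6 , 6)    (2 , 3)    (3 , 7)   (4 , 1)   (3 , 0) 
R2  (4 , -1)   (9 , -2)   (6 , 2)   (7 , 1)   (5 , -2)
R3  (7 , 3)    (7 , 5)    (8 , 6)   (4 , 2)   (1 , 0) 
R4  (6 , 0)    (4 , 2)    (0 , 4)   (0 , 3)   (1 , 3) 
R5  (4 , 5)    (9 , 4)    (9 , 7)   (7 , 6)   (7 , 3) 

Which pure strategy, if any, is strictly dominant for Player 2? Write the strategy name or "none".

C3

C3 vs C1: R1: 7>6, R2: 2>-1, R3: 6>3, R4: 4>0, R5: 7>5.
C3 vs C2: R1: 7>3, R2: 2>-2, R3: 6>5, R4: 4>2, R5: 7>4.
C3 vs C4: R1: 7>1, R2: 2>1, R3: 6>2, R4: 4>3, R5: 7>6.
C3 vs C5: R1: 7>0, R2: 2>-2, R3: 6>0, R4: 4>3, R5: 7>3.
C3 strictly beats every other strategy against every opponent action, so it is strictly dominant.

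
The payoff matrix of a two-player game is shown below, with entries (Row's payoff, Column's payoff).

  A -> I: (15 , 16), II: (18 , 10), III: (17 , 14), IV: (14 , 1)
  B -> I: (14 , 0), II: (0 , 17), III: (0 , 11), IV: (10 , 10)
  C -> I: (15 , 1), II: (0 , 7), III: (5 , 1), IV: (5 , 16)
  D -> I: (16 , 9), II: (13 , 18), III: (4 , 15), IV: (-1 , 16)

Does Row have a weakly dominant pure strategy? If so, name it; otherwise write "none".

A fails to dominate D at I (15<16).
B fails to dominate A at I (14<15).
C fails to dominate A at II (0<18).
D fails to dominate A at II (13<18).
No single strategy dominates all the others.

none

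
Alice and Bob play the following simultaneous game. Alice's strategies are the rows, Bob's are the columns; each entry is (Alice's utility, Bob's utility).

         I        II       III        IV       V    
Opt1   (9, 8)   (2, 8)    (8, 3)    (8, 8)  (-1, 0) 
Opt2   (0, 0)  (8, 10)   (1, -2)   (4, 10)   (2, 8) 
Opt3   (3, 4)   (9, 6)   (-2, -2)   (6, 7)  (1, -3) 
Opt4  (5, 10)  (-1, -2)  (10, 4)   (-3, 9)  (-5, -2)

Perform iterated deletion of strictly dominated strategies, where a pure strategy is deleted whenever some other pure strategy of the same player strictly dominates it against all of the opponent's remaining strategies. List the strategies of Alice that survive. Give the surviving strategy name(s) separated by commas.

For Bob, I strictly dominates III on the remaining rows (Opt1: 8>3, Opt2: 0>-2, Opt3: 4>-2, Opt4: 10>4); eliminate III.
For Alice, Opt1 strictly dominates Opt4 on the remaining columns (I: 9>5, II: 2>-1, IV: 8>-3, V: -1>-5); eliminate Opt4.
For Bob, II strictly dominates V on the remaining rows (Opt1: 8>0, Opt2: 10>8, Opt3: 6>-3); eliminate V.
Row Opt2 is eliminated: Opt3 beats it against every remaining column (I: 3>0, II: 9>8, IV: 6>4).
Among the remaining strategies, none is strictly dominated by another pure strategy of the same player, so the elimination stops.
Surviving strategies — Alice: {Opt1, Opt3}; Bob: {I, II, IV}.

Opt1, Opt3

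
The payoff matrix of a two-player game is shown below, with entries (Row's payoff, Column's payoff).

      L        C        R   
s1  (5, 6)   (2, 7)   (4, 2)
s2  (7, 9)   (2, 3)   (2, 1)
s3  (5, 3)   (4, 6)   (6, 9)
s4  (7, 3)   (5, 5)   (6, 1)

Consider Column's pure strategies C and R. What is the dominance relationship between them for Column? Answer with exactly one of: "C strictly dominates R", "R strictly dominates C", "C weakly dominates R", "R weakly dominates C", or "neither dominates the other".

C's payoffs vs R's, by Row's action — s1: 7>2, s2: 3>1, s3: 6<9, s4: 5>1.
C does better at s1, s2, s4 but worse at s3; neither strategy dominates the other.

neither dominates the other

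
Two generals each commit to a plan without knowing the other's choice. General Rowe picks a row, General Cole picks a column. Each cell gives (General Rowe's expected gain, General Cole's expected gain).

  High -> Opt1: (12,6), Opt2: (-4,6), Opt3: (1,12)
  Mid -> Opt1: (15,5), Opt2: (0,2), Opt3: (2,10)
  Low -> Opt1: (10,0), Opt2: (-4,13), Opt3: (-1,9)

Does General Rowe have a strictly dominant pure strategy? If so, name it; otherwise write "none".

Mid vs High: Opt1: 15>12, Opt2: 0>-4, Opt3: 2>1.
Mid vs Low: Opt1: 15>10, Opt2: 0>-4, Opt3: 2>-1.
Mid strictly beats every other strategy against every opponent action, so it is strictly dominant.

Mid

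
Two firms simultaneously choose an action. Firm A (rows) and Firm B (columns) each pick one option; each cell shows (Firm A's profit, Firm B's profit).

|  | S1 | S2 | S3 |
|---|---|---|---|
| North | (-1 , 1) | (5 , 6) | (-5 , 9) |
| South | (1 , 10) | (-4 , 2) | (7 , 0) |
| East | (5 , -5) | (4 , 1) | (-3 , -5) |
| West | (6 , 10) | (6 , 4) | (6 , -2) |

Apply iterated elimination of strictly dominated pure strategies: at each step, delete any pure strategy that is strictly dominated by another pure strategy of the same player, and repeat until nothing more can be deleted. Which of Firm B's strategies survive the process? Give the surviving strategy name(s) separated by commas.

S1

Row North is eliminated: West beats it against every remaining column (S1: 6>-1, S2: 6>5, S3: 6>-5).
Row East is eliminated: West beats it against every remaining column (S1: 6>5, S2: 6>4, S3: 6>-3).
Column S2 is eliminated: S1 beats it against every remaining row (South: 10>2, West: 10>4).
Column S3 is eliminated: S1 beats it against every remaining row (South: 10>0, West: 10>-2).
Row South is eliminated: West beats it against every remaining column (S1: 6>1).
Among the remaining strategies, none is strictly dominated by another pure strategy of the same player, so the elimination stops.
Surviving strategies — Firm A: {West}; Firm B: {S1}.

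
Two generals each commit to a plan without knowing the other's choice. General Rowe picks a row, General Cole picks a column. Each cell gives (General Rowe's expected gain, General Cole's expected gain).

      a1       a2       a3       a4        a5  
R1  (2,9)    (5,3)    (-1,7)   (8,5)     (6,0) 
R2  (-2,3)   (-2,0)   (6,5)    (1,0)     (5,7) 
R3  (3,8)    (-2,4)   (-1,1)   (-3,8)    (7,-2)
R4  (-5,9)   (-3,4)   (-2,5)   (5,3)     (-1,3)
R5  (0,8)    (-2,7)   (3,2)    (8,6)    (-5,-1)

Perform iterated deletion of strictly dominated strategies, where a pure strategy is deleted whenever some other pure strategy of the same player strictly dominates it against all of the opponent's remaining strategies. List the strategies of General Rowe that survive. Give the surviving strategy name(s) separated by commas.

For General Rowe, R1 strictly dominates R4 on the remaining columns (a1: 2>-5, a2: 5>-3, a3: -1>-2, a4: 8>5, a5: 6>-1); eliminate R4.
Column a2 is eliminated: a1 beats it against every remaining row (R1: 9>3, R2: 3>0, R3: 8>4, R5: 8>7).
Among the remaining strategies, none is strictly dominated by another pure strategy of the same player, so the elimination stops.
Surviving strategies — General Rowe: {R1, R2, R3, R5}; General Cole: {a1, a3, a4, a5}.

R1, R2, R3, R5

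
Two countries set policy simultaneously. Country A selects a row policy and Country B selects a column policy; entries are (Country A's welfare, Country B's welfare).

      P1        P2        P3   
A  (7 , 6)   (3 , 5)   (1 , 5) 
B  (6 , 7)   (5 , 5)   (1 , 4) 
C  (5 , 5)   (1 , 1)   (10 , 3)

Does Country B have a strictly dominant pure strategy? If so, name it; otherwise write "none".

P1

P1 vs P2: A: 6>5, B: 7>5, C: 5>1.
P1 vs P3: A: 6>5, B: 7>4, C: 5>3.
P1 strictly beats every other strategy against every opponent action, so it is strictly dominant.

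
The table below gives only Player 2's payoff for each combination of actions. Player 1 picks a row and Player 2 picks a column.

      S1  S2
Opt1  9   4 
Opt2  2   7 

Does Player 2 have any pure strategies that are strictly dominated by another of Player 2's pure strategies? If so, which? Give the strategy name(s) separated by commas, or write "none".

none

Nothing dominates S1: S2 at Opt1 (9>4).
S2 is not dominated — it holds its own against S1 at Opt2 (7>2).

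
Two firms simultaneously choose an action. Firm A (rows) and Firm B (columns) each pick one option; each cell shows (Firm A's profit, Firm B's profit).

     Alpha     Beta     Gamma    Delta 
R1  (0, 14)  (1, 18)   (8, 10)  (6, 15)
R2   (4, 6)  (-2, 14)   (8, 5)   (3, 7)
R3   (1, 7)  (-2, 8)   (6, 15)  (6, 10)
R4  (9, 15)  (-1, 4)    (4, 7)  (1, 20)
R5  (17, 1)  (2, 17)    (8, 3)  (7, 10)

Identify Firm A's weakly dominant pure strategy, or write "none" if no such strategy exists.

R5 vs R1: Alpha: 17>0, Beta: 2>1, Gamma: 8=8, Delta: 7>6.
R5 vs R2: Alpha: 17>4, Beta: 2>-2, Gamma: 8=8, Delta: 7>3.
R5 vs R3: Alpha: 17>1, Beta: 2>-2, Gamma: 8>6, Delta: 7>6.
R5 vs R4: Alpha: 17>9, Beta: 2>-1, Gamma: 8>4, Delta: 7>1.
R5 is at least as good as every other strategy against every opponent action, so it is weakly dominant.

R5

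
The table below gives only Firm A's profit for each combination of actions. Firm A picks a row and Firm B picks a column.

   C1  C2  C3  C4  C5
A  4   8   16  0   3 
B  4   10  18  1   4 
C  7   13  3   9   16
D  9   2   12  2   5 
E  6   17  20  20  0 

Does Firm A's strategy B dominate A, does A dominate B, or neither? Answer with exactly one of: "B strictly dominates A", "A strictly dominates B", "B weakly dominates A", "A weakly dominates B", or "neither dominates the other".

B weakly dominates A

Compare B to A across each opponent action: C1: 4=4, C2: 10>8, C3: 18>16, C4: 1>0, C5: 4>3.
B is at least as good everywhere and strictly better somewhere (tied only at C1), so B weakly but not strictly dominates A.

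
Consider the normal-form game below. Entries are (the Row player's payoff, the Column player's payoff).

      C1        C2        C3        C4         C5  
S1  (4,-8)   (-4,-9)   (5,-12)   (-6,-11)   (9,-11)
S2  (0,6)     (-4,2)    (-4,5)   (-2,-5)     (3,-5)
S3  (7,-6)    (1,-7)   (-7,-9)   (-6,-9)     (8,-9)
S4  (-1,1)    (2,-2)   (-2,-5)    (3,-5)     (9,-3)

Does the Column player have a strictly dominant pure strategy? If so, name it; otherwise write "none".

C1

C1 vs C2: S1: -8>-9, S2: 6>2, S3: -6>-7, S4: 1>-2.
C1 vs C3: S1: -8>-12, S2: 6>5, S3: -6>-9, S4: 1>-5.
C1 vs C4: S1: -8>-11, S2: 6>-5, S3: -6>-9, S4: 1>-5.
C1 vs C5: S1: -8>-11, S2: 6>-5, S3: -6>-9, S4: 1>-3.
C1 strictly beats every other strategy against every opponent action, so it is strictly dominant.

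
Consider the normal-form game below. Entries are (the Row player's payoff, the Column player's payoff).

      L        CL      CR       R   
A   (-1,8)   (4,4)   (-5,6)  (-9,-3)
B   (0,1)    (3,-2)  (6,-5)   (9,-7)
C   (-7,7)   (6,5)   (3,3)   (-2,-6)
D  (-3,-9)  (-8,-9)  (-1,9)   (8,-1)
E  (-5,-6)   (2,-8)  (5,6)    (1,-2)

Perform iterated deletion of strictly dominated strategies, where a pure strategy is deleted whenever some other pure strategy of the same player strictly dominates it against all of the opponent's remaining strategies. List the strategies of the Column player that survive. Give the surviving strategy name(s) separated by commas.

L

Row D is eliminated: B beats it against every remaining column (L: 0>-3, CL: 3>-8, CR: 6>-1, R: 9>8).
Row E is eliminated: B beats it against every remaining column (L: 0>-5, CL: 3>2, CR: 6>5, R: 9>1).
The Column player's strategy CL is strictly dominated by L (A: 8>4, B: 1>-2, C: 7>5) and is removed.
Row A is eliminated: B beats it against every remaining column (L: 0>-1, CR: 6>-5, R: 9>-9).
Row C is eliminated: B beats it against every remaining column (L: 0>-7, CR: 6>3, R: 9>-2).
The Column player's strategy CR is strictly dominated by L (B: 1>-5) and is removed.
For the Column player, L strictly dominates R on the remaining rows (B: 1>-7); eliminate R.
Among the remaining strategies, none is strictly dominated by another pure strategy of the same player, so the elimination stops.
Surviving strategies — the Row player: {B}; the Column player: {L}.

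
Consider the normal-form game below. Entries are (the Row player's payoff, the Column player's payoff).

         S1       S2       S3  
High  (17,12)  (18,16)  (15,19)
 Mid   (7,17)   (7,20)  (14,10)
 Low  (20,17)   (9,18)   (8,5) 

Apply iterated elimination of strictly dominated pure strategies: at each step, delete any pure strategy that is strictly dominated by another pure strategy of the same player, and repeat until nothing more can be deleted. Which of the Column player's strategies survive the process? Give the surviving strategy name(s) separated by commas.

For the Row player, High strictly dominates Mid on the remaining columns (S1: 17>7, S2: 18>7, S3: 15>14); eliminate Mid.
For the Column player, S2 strictly dominates S1 on the remaining rows (High: 16>12, Low: 18>17); eliminate S1.
Row Low is eliminated: High beats it against every remaining column (S2: 18>9, S3: 15>8).
The Column player's strategy S2 is strictly dominated by S3 (High: 19>16) and is removed.
Among the remaining strategies, none is strictly dominated by another pure strategy of the same player, so the elimination stops.
Surviving strategies — the Row player: {High}; the Column player: {S3}.

S3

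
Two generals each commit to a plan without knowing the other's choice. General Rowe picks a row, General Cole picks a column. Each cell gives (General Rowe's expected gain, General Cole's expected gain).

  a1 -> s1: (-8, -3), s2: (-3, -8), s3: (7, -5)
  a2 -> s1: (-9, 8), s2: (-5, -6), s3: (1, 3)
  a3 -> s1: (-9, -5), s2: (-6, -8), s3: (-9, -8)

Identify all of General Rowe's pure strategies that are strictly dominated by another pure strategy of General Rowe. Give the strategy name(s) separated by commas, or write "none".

Nothing dominates a1: a2 at s1 (-8>-9); a3 at s1 (-8>-9).
a2: dominated, since a1 does at least as well everywhere (s1: -8>-9, s2: -3>-5, s3: 7>1).
a1 strictly dominates a3 — s1: -8>-9, s2: -3>-6, s3: 7>-9.

a2, a3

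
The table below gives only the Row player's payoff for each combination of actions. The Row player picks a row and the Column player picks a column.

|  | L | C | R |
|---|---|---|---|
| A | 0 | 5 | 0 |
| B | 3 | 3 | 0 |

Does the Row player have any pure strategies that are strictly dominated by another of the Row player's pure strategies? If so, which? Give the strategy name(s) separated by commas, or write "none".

none

A: no other strategy beats it everywhere (B at C (5>3)).
Nothing dominates B: A at L (3>0).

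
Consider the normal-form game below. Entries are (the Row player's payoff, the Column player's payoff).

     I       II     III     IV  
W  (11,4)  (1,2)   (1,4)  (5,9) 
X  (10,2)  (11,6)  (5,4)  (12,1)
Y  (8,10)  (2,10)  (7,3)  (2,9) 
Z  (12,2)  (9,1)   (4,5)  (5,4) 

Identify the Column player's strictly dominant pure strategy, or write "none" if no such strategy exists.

I fails to dominate II at X (2<6).
II fails to dominate I at W (2<4).
III fails to dominate I at W (4=4).
IV fails to dominate I at X (1<2).
No single strategy dominates all the others.

none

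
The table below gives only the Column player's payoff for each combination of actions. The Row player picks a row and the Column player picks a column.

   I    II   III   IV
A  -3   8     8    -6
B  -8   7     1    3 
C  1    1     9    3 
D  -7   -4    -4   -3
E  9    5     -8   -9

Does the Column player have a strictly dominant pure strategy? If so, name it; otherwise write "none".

I fails to dominate II at A (-3<8).
II fails to dominate I at C (1=1).
III fails to dominate I at E (-8<9).
IV fails to dominate I at A (-6<-3).
No single strategy dominates all the others.

none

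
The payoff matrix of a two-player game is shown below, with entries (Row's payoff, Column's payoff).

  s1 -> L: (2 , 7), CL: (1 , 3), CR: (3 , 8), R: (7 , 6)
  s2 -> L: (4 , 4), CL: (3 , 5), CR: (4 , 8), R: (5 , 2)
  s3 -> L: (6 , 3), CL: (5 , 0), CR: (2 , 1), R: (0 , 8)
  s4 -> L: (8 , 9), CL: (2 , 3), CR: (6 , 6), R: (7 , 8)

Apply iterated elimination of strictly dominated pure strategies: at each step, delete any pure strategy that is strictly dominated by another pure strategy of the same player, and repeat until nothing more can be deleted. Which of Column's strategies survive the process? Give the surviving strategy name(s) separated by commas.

Column CL is eliminated: CR beats it against every remaining row (s1: 8>3, s2: 8>5, s3: 1>0, s4: 6>3).
For Row, s4 strictly dominates s2 on the remaining columns (L: 8>4, CR: 6>4, R: 7>5); eliminate s2.
For Row, s4 strictly dominates s3 on the remaining columns (L: 8>6, CR: 6>2, R: 7>0); eliminate s3.
Column's strategy R is strictly dominated by L (s1: 7>6, s4: 9>8) and is removed.
Row's strategy s1 is strictly dominated by s4 (L: 8>2, CR: 6>3) and is removed.
For Column, L strictly dominates CR on the remaining rows (s4: 9>6); eliminate CR.
Among the remaining strategies, none is strictly dominated by another pure strategy of the same player, so the elimination stops.
Surviving strategies — Row: {s4}; Column: {L}.

L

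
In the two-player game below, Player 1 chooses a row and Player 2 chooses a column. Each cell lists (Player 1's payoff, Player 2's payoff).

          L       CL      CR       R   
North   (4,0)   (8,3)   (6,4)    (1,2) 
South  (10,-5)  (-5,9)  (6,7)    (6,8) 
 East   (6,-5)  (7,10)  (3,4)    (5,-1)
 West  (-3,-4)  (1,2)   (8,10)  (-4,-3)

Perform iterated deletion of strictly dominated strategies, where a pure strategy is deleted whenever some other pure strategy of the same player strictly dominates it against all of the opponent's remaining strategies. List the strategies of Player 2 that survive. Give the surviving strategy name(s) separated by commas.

CR

Player 2's strategy L is strictly dominated by CL (North: 3>0, South: 9>-5, East: 10>-5, West: 2>-4) and is removed.
For Player 2, CL strictly dominates R on the remaining rows (North: 3>2, South: 9>8, East: 10>-1, West: 2>-3); eliminate R.
Row South is eliminated: West beats it against every remaining column (CL: 1>-5, CR: 8>6).
Row East is eliminated: North beats it against every remaining column (CL: 8>7, CR: 6>3).
Player 2's strategy CL is strictly dominated by CR (North: 4>3, West: 10>2) and is removed.
For Player 1, West strictly dominates North on the remaining columns (CR: 8>6); eliminate North.
Among the remaining strategies, none is strictly dominated by another pure strategy of the same player, so the elimination stops.
Surviving strategies — Player 1: {West}; Player 2: {CR}.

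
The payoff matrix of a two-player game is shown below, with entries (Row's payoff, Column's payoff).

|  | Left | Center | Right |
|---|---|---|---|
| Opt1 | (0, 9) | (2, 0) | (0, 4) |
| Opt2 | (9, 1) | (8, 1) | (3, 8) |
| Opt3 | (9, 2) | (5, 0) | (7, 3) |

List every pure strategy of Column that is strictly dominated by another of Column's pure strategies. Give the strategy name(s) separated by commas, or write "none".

Left: no other strategy beats it everywhere (Center at Opt1 (9>0); Right at Opt1 (9>4)).
Center is strictly dominated by Right (Opt1: 4>0, Opt2: 8>1, Opt3: 3>0).
Right is not dominated — it holds its own against Left at Opt2 (8>1); Center at Opt1 (4>0).

Center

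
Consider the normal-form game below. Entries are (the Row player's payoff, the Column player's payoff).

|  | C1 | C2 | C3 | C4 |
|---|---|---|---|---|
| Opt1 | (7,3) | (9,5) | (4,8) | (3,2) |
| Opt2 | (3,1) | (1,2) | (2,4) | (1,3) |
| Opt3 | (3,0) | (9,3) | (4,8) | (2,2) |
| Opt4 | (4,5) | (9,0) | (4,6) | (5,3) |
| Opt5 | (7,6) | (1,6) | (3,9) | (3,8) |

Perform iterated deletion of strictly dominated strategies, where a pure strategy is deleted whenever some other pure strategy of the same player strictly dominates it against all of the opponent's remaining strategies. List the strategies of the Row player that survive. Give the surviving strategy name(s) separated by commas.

Opt1, Opt3, Opt4

The Row player's strategy Opt2 is strictly dominated by Opt1 (C1: 7>3, C2: 9>1, C3: 4>2, C4: 3>1) and is removed.
Column C1 is eliminated: C3 beats it against every remaining row (Opt1: 8>3, Opt3: 8>0, Opt4: 6>5, Opt5: 9>6).
The Row player's strategy Opt5 is strictly dominated by Opt4 (C2: 9>1, C3: 4>3, C4: 5>3) and is removed.
For the Column player, C3 strictly dominates C2 on the remaining rows (Opt1: 8>5, Opt3: 8>3, Opt4: 6>0); eliminate C2.
The Column player's strategy C4 is strictly dominated by C3 (Opt1: 8>2, Opt3: 8>2, Opt4: 6>3) and is removed.
Among the remaining strategies, none is strictly dominated by another pure strategy of the same player, so the elimination stops.
Surviving strategies — the Row player: {Opt1, Opt3, Opt4}; the Column player: {C3}.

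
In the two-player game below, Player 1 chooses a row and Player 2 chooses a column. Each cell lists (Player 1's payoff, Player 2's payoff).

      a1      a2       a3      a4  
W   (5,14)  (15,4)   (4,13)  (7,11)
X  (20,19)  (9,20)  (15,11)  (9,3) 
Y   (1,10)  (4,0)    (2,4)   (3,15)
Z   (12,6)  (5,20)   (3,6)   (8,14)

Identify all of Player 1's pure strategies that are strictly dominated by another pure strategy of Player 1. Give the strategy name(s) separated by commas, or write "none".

W: no other strategy beats it everywhere (X at a2 (15>9); Y at a1 (5>1); Z at a2 (15>5)).
Nothing dominates X: W at a1 (20>5); Y at a1 (20>1); Z at a1 (20>12).
W strictly dominates Y — a1: 5>1, a2: 15>4, a3: 4>2, a4: 7>3.
X strictly dominates Z — a1: 20>12, a2: 9>5, a3: 15>3, a4: 9>8.

Y, Z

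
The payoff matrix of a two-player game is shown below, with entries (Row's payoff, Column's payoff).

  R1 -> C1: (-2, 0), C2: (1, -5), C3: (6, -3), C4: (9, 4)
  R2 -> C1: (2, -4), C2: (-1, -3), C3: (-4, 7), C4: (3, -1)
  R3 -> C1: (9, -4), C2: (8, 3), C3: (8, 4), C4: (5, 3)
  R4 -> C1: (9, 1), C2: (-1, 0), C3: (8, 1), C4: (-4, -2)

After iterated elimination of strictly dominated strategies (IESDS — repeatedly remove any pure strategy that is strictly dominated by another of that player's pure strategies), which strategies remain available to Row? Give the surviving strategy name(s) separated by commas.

R1, R3, R4

Row's strategy R2 is strictly dominated by R3 (C1: 9>2, C2: 8>-1, C3: 8>-4, C4: 5>3) and is removed.
Column C2 is eliminated: C3 beats it against every remaining row (R1: -3>-5, R3: 4>3, R4: 1>0).
Among the remaining strategies, none is strictly dominated by another pure strategy of the same player, so the elimination stops.
Surviving strategies — Row: {R1, R3, R4}; Column: {C1, C3, C4}.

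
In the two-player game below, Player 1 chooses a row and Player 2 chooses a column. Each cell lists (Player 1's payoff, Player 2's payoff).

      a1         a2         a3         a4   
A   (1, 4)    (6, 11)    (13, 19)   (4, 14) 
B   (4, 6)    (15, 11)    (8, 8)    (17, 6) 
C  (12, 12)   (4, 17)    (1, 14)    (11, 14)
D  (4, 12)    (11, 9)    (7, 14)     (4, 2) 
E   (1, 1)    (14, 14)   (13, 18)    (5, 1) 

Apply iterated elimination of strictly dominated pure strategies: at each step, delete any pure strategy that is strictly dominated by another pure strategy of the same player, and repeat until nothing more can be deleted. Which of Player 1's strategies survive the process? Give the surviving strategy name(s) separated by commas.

Column a1 is eliminated: a3 beats it against every remaining row (A: 19>4, B: 8>6, C: 14>12, D: 14>12, E: 18>1).
Row C is eliminated: B beats it against every remaining column (a2: 15>4, a3: 8>1, a4: 17>11).
Player 1's strategy D is strictly dominated by B (a2: 15>11, a3: 8>7, a4: 17>4) and is removed.
Player 2's strategy a4 is strictly dominated by a3 (A: 19>14, B: 8>6, E: 18>1) and is removed.
Among the remaining strategies, none is strictly dominated by another pure strategy of the same player, so the elimination stops.
Surviving strategies — Player 1: {A, B, E}; Player 2: {a2, a3}.

A, B, E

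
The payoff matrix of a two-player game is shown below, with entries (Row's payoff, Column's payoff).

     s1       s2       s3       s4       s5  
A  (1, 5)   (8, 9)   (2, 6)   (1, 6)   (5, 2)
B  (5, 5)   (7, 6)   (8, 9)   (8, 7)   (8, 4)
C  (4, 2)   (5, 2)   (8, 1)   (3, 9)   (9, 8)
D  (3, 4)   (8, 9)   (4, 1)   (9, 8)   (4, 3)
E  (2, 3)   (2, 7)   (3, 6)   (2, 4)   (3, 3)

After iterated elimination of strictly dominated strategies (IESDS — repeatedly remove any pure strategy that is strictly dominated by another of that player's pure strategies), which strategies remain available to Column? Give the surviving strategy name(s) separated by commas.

s2, s3, s4

Row's strategy E is strictly dominated by B (s1: 5>2, s2: 7>2, s3: 8>3, s4: 8>2, s5: 8>3) and is removed.
Column s1 is eliminated: s4 beats it against every remaining row (A: 6>5, B: 7>5, C: 9>2, D: 8>4).
Column's strategy s5 is strictly dominated by s4 (A: 6>2, B: 7>4, C: 9>8, D: 8>3) and is removed.
Among the remaining strategies, none is strictly dominated by another pure strategy of the same player, so the elimination stops.
Surviving strategies — Row: {A, B, C, D}; Column: {s2, s3, s4}.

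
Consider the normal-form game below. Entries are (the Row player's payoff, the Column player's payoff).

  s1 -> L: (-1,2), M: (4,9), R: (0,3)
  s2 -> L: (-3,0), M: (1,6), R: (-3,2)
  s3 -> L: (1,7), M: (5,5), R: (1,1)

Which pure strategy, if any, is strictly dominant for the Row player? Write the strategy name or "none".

s3

s3 vs s1: L: 1>-1, M: 5>4, R: 1>0.
s3 vs s2: L: 1>-3, M: 5>1, R: 1>-3.
s3 strictly beats every other strategy against every opponent action, so it is strictly dominant.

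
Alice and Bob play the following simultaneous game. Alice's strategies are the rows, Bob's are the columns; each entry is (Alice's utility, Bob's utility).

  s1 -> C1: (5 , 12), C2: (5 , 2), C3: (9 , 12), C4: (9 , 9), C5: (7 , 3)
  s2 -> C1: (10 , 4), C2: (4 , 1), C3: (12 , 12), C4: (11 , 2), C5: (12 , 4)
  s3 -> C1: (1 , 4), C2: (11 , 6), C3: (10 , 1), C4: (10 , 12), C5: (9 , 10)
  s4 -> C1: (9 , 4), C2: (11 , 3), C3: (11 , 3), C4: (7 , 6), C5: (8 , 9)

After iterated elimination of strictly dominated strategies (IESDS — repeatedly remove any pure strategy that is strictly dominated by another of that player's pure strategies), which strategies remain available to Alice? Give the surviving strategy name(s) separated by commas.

Bob's strategy C2 is strictly dominated by C4 (s1: 9>2, s2: 2>1, s3: 12>6, s4: 6>3) and is removed.
Alice's strategy s1 is strictly dominated by s2 (C1: 10>5, C3: 12>9, C4: 11>9, C5: 12>7) and is removed.
Alice's strategy s3 is strictly dominated by s2 (C1: 10>1, C3: 12>10, C4: 11>10, C5: 12>9) and is removed.
For Alice, s2 strictly dominates s4 on the remaining columns (C1: 10>9, C3: 12>11, C4: 11>7, C5: 12>8); eliminate s4.
Bob's strategy C1 is strictly dominated by C3 (s2: 12>4) and is removed.
For Bob, C3 strictly dominates C4 on the remaining rows (s2: 12>2); eliminate C4.
Column C5 is eliminated: C3 beats it against every remaining row (s2: 12>4).
Among the remaining strategies, none is strictly dominated by another pure strategy of the same player, so the elimination stops.
Surviving strategies — Alice: {s2}; Bob: {C3}.

s2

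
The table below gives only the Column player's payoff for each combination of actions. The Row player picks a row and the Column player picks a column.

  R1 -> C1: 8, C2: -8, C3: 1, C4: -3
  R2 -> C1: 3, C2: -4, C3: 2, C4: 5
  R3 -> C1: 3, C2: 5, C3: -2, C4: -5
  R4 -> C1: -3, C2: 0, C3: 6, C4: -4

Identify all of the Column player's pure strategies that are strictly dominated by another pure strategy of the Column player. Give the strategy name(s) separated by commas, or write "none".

none

C1 is not dominated — it holds its own against C2 at R1 (8>-8); C3 at R1 (8>1); C4 at R1 (8>-3).
Nothing dominates C2: C1 at R3 (5>3); C3 at R3 (5>-2); C4 at R3 (5>-5).
C3 is not dominated — it holds its own against C1 at R4 (6>-3); C2 at R1 (1>-8); C4 at R1 (1>-3).
C4 is not dominated — it holds its own against C1 at R2 (5>3); C2 at R1 (-3>-8); C3 at R2 (5>2).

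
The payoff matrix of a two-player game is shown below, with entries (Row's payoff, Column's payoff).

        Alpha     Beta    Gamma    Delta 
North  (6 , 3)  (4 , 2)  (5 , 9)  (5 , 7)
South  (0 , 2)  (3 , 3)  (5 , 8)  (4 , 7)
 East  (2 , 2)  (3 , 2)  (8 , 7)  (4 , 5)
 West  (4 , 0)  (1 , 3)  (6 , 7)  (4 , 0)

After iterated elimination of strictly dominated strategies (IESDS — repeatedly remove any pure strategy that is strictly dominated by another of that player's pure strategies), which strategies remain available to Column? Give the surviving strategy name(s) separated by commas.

Gamma

For Column, Gamma strictly dominates Alpha on the remaining rows (North: 9>3, South: 8>2, East: 7>2, West: 7>0); eliminate Alpha.
For Column, Gamma strictly dominates Beta on the remaining rows (North: 9>2, South: 8>3, East: 7>2, West: 7>3); eliminate Beta.
Column's strategy Delta is strictly dominated by Gamma (North: 9>7, South: 8>7, East: 7>5, West: 7>0) and is removed.
Row North is eliminated: East beats it against every remaining column (Gamma: 8>5).
For Row, East strictly dominates South on the remaining columns (Gamma: 8>5); eliminate South.
For Row, East strictly dominates West on the remaining columns (Gamma: 8>6); eliminate West.
Among the remaining strategies, none is strictly dominated by another pure strategy of the same player, so the elimination stops.
Surviving strategies — Row: {East}; Column: {Gamma}.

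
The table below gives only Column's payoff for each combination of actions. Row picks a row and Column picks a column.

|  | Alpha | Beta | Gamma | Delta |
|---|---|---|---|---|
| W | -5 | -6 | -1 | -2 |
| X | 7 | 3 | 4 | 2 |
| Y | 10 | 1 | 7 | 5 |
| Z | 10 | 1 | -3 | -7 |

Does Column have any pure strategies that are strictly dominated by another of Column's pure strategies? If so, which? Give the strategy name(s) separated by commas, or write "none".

Beta, Delta

Nothing dominates Alpha: Beta at W (-5>-6); Gamma at X (7>4); Delta at X (7>2).
Beta: dominated, since Alpha does at least as well everywhere (W: -5>-6, X: 7>3, Y: 10>1, Z: 10>1).
Gamma: no other strategy beats it everywhere (Alpha at W (-1>-5); Beta at W (-1>-6); Delta at W (-1>-2)).
Delta: dominated, since Gamma does at least as well everywhere (W: -1>-2, X: 4>2, Y: 7>5, Z: -3>-7).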